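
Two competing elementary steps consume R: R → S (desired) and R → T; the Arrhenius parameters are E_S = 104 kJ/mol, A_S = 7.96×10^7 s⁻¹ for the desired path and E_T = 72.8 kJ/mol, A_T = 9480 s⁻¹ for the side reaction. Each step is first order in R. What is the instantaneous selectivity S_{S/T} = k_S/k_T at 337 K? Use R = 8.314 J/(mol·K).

0.122

Since both paths have the same order in R, the concentration cancels and S_{S/T} = k_S/k_T = (A_S/A_T)·exp[(E_T−E_S)/(RT)].
(E_T−E_S)/(RT) = (72.8−104)×10³/(8.314×337) = -31200/2802 = -11.14.
k_S/k_T = (7.96×10^7/9480)·exp(-11.14) = 8397 × 1.458×10^-5 = 0.122.
Since E_S > E_T, raising the temperature improves selectivity toward S.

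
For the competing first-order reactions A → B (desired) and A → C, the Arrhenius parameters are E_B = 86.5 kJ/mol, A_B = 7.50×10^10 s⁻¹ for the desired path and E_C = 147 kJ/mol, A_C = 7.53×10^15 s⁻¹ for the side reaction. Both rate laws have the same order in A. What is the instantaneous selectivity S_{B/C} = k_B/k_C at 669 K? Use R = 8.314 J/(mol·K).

0.527

Since both paths have the same order in A, the concentration cancels and S_{B/C} = k_B/k_C = (A_B/A_C)·exp[(E_C−E_B)/(RT)].
(E_C−E_B)/(RT) = (147−86.5)×10³/(8.314×669) = 60500/5562 = 10.88.
k_B/k_C = (7.50×10^10/7.53×10^15)·exp(10.88) = 9.960×10^-6 × 52958 = 0.527.
Since E_B < E_C, lowering the temperature improves selectivity toward B.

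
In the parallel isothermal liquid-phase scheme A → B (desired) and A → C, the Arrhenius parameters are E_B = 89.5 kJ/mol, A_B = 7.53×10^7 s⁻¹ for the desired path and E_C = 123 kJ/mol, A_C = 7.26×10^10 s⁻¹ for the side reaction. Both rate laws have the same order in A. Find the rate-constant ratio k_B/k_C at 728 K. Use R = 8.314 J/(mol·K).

0.263

With equal orders, S_{B/C} = k_B/k_C = (A_B/A_C)·exp[(E_C−E_B)/(RT)].
(E_C−E_B)/(RT) = (123−89.5)×10³/(8.314×728) = 33500/6053 = 5.535.
k_B/k_C = (7.53×10^7/7.26×10^10)·exp(5.535) = 0.001037 × 253.4 = 0.263.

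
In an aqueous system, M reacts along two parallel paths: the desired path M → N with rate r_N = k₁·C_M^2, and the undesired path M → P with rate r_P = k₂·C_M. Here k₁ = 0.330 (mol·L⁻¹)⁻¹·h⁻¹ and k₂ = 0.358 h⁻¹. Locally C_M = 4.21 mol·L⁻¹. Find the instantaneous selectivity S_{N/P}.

3.88

S_{N/P} = r_N/r_P = (k₁·C_M^2)/(k₂·C_M) = (k₁/k₂)·C_M.
= (0.330×4.210^2) / (0.358×4.210) = 5.849/1.507 = 3.88.
Since the desired path is higher order in M, keeping C_M high (PFR or concentrated feed) favours N.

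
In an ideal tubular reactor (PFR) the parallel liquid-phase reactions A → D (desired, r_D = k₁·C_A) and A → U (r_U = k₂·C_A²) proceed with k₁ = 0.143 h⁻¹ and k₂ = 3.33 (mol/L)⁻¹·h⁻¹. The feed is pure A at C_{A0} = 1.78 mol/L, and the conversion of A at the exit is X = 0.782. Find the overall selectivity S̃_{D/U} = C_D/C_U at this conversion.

0.0466

C_A = C_{A0}(1−X) = 0.3880 mol/L.
Along a PFR/batch, dC_D/dC_A = −r_D/(r_D+r_U) = −k₁/(k₁+k₂·C_A).
Integrating from C_{A0} to C_A: C_D = (0.143/3.33)·ln[(0.143+3.33·1.78)/(0.143+3.33·0.388)] = 0.04294·ln(6.070/1.435) = 0.06193 mol/L.
C_U = (C_{A0}−C_A)−C_D = 1.330 mol/L; S̃_{D/U} = 0.06193/1.330 = 0.0466.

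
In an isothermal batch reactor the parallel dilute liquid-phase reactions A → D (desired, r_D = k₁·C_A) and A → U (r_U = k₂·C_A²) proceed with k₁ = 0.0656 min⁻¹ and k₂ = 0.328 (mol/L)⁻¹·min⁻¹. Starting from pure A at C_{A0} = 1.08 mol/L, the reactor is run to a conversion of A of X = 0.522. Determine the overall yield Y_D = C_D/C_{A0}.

0.108

C_A = C_{A0}(1−X) = 0.5162 mol/L.
Along a PFR/batch, dC_D/dC_A = −r_D/(r_D+r_U) = −k₁/(k₁+k₂·C_A).
Integrating from C_{A0} to C_A: C_D = (0.0656/0.328)·ln[(0.0656+0.328·1.08)/(0.0656+0.328·0.516)] = 0.2000·ln(0.4198/0.2349) = 0.1161 mol/L.
Y_D = C_D/C_{A0} = 0.1161/1.08 = 0.108.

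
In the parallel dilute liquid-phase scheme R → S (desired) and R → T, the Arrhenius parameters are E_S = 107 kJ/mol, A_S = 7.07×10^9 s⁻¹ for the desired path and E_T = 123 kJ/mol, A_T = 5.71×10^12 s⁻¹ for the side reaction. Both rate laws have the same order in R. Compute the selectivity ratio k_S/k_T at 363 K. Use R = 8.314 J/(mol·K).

0.248

With equal orders, S_{S/T} = k_S/k_T = (A_S/A_T)·exp[(E_T−E_S)/(RT)].
(E_T−E_S)/(RT) = (123−107)×10³/(8.314×363) = 16000/3018 = 5.302.
k_S/k_T = (7.07×10^9/5.71×10^12)·exp(5.302) = 0.001238 × 200.6 = 0.248.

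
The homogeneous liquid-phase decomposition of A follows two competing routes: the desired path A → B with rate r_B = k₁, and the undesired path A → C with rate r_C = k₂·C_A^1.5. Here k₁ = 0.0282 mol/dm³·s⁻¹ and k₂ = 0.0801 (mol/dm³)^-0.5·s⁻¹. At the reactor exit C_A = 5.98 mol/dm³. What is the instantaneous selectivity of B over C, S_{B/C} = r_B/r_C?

S_{B/C} = r_B/r_C = (k₁)/(k₂·C_A^1.5) = (k₁/k₂)·C_A^-1.5.
= (0.0282) / (0.0801×5.980^1.5) = 0.02820/1.171 = 0.0241.

0.0241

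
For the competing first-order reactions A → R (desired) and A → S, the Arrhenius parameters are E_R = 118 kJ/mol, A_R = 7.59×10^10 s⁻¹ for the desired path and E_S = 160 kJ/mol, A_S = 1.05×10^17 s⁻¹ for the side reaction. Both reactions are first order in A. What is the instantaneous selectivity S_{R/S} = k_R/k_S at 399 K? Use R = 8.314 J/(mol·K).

Since both paths have the same order in A, the concentration cancels and S_{R/S} = k_R/k_S = (A_R/A_S)·exp[(E_S−E_R)/(RT)].
(E_S−E_R)/(RT) = (160−118)×10³/(8.314×399) = 42000/3317 = 12.66.
k_R/k_S = (7.59×10^10/1.05×10^17)·exp(12.66) = 7.229×10^-7 × 3.152×10^5 = 0.228.

0.228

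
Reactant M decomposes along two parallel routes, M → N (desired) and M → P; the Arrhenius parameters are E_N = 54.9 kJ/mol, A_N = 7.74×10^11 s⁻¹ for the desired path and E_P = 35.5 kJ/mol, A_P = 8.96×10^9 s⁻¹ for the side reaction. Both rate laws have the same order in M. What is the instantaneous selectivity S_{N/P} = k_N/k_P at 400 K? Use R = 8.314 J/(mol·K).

0.253

With equal orders, S_{N/P} = k_N/k_P = (A_N/A_P)·exp[(E_P−E_N)/(RT)].
(E_P−E_N)/(RT) = (35.5−54.9)×10³/(8.314×400) = -19400/3326 = -5.834.
k_N/k_P = (7.74×10^11/8.96×10^9)·exp(-5.834) = 86.38 × 0.002928 = 0.253.
Since E_N > E_P, raising the temperature improves selectivity toward N.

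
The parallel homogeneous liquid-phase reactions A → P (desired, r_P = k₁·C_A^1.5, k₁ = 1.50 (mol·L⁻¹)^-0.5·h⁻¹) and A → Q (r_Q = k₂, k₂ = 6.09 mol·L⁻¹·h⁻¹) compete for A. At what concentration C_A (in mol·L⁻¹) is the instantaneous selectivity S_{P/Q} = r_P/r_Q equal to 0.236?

S_{P/Q} = (k₁/k₂)·C_A^1.5 ⇒ C_A = (S·k₂/k₁)^(1/1.5).
= (0.236×6.09/1.50)^(0.6667) = (0.9582)^(0.6667) = 0.972 mol·L⁻¹.

0.972 mol·L⁻¹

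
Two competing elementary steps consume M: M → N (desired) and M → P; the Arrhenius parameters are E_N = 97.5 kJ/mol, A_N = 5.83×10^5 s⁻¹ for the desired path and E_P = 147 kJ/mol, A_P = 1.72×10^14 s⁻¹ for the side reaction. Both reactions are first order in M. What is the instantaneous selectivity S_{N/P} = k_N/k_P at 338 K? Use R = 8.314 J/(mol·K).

0.151

k_N/k_P = (A_N/A_P)·exp[−(E_N−E_P)/(RT)] = (A_N/A_P)·exp[(E_P−E_N)/(RT)].
(E_P−E_N)/(RT) = (147−97.5)×10³/(8.314×338) = 49500/2810 = 17.61.
k_N/k_P = (5.83×10^5/1.72×10^14)·exp(17.61) = 3.390×10^-9 × 4.467×10^7 = 0.151.
Since E_N < E_P, lowering the temperature improves selectivity toward N.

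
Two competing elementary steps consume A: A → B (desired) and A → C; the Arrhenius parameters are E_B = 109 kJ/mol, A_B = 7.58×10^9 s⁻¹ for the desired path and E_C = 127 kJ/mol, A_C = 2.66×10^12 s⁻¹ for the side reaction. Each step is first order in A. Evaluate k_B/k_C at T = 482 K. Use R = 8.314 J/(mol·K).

k_B/k_C = (A_B/A_C)·exp[−(E_B−E_C)/(RT)] = (A_B/A_C)·exp[(E_C−E_B)/(RT)].
(E_C−E_B)/(RT) = (127−109)×10³/(8.314×482) = 18000/4007 = 4.492.
k_B/k_C = (7.58×10^9/2.66×10^12)·exp(4.492) = 0.002850 × 89.28 = 0.254.
Since E_B < E_C, lowering the temperature improves selectivity toward B.

0.254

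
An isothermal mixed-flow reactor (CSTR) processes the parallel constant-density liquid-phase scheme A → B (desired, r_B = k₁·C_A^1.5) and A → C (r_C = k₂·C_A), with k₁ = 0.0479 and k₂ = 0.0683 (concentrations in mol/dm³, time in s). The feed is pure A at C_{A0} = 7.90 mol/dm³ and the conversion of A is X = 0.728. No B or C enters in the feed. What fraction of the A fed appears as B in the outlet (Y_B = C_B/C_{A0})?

Exit C_A = C_{A0}(1−X) = 7.90×0.272 = 2.149 mol/dm³.
Rates in a CSTR are evaluated at the outlet concentration: r_B = 0.0479×2.149^1.5 = 0.1509, r_C = 0.0683×2.149 = 0.1468.
Fraction of consumed A going to B: r_B/(r_B+r_C) = 0.5069.
C_B = 0.5069·C_{A0}·X = 0.5069×7.90×0.728 = 2.92 mol/dm³; Y_B = C_B/C_{A0} = 0.369.

0.369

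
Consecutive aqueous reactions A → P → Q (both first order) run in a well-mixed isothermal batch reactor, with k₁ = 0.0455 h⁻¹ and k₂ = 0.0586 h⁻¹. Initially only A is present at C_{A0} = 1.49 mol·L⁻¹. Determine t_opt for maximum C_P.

19.3 h

Setting dC_P/dt = 0 gives t_opt = ln(k₂/k₁)/(k₂−k₁).
= ln(0.0586/0.0455)/(0.0586−0.0455) = ln(1.288)/0.01310 = 0.2530/0.01310 = 19.3 h.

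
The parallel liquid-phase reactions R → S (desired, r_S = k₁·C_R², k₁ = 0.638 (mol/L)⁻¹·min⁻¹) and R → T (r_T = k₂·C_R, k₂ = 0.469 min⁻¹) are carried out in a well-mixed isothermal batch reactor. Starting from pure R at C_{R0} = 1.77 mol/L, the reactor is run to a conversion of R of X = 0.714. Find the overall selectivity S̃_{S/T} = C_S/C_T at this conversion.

1.45

C_R = C_{R0}(1−X) = 0.5062 mol/L.
Along a PFR/batch, dC_T/dC_R = −r_T/(r_S+r_T) = −k₂/(k₂+k₁·C_R).
Integrating from C_{R0} to C_R: C_T = (0.469/0.638)·ln[(0.469+0.638·1.77)/(0.469+0.638·0.506)] = 0.7351·ln(1.598/0.7920) = 0.5162 mol/L.
Then C_S = (C_{R0}−C_R) − C_T = 1.264 − 0.5162 = 0.7476 mol/L.
S̃_{S/T} = C_S/C_T = 0.7476/0.5162 = 1.45.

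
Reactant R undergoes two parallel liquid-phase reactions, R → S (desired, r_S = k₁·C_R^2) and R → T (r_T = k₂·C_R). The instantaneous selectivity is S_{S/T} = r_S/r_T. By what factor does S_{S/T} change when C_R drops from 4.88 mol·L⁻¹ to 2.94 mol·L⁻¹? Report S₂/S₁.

S_{S/T} = (k₁/k₂)·C_R, so S₂/S₁ = (C_{R,2}/C_{R,1}).
= 2.94/4.88 = 0.602.
Selectivity toward S falls as C_R falls — high-concentration operation is favoured.

0.602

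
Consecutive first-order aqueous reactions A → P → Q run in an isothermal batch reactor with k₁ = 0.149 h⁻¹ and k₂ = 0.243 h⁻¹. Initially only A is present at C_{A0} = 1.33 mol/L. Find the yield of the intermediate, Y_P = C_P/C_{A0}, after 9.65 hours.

For first-order series with pure A initially, C_P(t) = k₁C_{A0}/(k₂−k₁)·(e^(−k₁t) − e^(−k₂t)).
e^(−k₁t) = e^(−0.149×9.65) = e^(−1.438) = 0.2374; e^(−k₂t) = e^(−2.345) = 0.09585.
C_P = 0.149×1.33/(0.243−0.149) × (0.2374−0.09585) = 2.108×0.1416 = 0.2985 mol/L.
Y_P = C_P/C_{A0} = 0.2985/1.33 = 0.224.

0.224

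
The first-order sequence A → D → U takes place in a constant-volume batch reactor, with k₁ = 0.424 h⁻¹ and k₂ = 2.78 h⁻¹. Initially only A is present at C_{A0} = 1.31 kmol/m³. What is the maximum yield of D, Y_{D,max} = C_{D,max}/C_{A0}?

Evaluating C_D at t_opt = ln(k₂/k₁)/(k₂−k₁) gives C_{D,max}/C_{A0} = (k₁/k₂)^[k₂/(k₂−k₁)].
= (0.424/2.78)^(2.78/(2.78−0.424)) = (0.1525)^(1.180) = 0.1087.

0.109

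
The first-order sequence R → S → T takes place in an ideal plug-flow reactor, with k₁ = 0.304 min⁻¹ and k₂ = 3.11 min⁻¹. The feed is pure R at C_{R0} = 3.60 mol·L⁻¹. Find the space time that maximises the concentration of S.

0.829 min

For first-order series the maximum of C_S occurs at τ_opt = ln(k₂/k₁)/(k₂−k₁).
= ln(3.11/0.304)/(3.11−0.304) = ln(10.23)/2.806 = 2.325/2.806 = 0.829 min.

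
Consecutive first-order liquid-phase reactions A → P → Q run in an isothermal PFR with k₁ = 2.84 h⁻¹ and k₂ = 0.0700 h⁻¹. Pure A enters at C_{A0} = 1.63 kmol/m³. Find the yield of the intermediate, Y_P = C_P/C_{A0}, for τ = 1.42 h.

0.910

Solving the coupled first-order balances gives C_P(τ) = [k₁/(k₂−k₁)]·C_{A0}·(e^(−k₁τ) − e^(−k₂τ)).
e^(−k₁τ) = e^(−2.84×1.42) = e^(−4.033) = 0.01772; e^(−k₂τ) = e^(−0.09940) = 0.9054.
C_P = 2.84×1.63/(0.0700−2.84) × (0.01772−0.9054) = (-1.671)×(-0.8877) = 1.483 kmol/m³.
Y_P = C_P/C_{A0} = 1.483/1.63 = 0.910.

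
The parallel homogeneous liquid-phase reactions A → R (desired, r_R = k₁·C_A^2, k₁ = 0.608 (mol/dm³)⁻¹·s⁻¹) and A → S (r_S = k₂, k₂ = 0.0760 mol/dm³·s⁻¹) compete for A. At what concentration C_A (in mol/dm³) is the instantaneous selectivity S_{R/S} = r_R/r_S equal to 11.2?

1.18 mol/dm³

S_{R/S} = (k₁/k₂)·C_A^2 ⇒ C_A = (S·k₂/k₁)^(0.5).
= (11.2×0.0760/0.608)^(0.5) = (1.400)^(0.5) = 1.18 mol/dm³.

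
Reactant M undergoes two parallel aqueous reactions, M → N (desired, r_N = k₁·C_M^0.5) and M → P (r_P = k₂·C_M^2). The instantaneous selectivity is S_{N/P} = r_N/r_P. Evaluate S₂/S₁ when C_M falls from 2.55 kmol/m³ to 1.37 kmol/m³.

S_{N/P} = (k₁/k₂)·C_M^-1.5, so S₂/S₁ = (C_{M,2}/C_{M,1})^-1.5.
= (1.37/2.55)^(-1.5) = (0.5373)^(-1.5) = 2.54.
Selectivity toward N rises as C_M falls — low-concentration operation is favoured.

2.54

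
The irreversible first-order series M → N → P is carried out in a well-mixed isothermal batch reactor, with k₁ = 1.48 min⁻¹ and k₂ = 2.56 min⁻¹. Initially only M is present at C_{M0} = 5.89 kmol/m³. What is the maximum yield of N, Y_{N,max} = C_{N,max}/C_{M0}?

0.273

At the optimum, C_{N,max}/C_{M0} = (k₁/k₂)^[k₂/(k₂−k₁)].
= (1.48/2.56)^(2.56/(2.56−1.48)) = (0.5781)^(2.370) = 0.2728.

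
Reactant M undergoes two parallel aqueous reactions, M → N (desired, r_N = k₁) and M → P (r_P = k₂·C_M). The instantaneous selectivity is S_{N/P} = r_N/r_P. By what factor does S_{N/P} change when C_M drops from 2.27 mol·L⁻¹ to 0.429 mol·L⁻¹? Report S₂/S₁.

S_{N/P} = (k₁/k₂)·C_M⁻¹, so S₂/S₁ = (C_{M,2}/C_{M,1})⁻¹.
= 2.27/0.429 = 5.29.
Selectivity toward N rises as C_M falls — low-concentration operation is favoured.

5.29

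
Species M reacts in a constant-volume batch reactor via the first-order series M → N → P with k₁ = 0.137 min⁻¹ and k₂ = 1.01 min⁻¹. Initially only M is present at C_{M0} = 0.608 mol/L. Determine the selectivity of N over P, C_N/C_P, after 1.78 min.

0.812

The intermediate concentration in a first-order A→B→C sequence is C_N = k₁C_{M0}(e^(−k₁t) − e^(−k₂t))/(k₂−k₁).
e^(−k₁t) = e^(−0.137×1.78) = e^(−0.2439) = 0.7836; e^(−k₂t) = e^(−1.798) = 0.1657.
C_N = 0.137×0.608/(1.01−0.137) × (0.7836−0.1657) = 0.09541×0.6179 = 0.05896 mol/L.
C_M = C_{M0}e^(−k₁t) = 0.4764 mol/L, so C_P = C_{M0}−C_M−C_N = 0.07261 mol/L; C_N/C_P = 0.812.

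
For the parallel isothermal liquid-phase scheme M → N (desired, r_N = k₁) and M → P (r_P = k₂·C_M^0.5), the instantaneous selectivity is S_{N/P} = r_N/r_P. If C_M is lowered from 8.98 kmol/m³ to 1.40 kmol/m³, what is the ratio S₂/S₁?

2.53

S_{N/P} = (k₁/k₂)·C_M^-0.5, so S₂/S₁ = (C_{M,2}/C_{M,1})^-0.5.
= (1.40/8.98)^(-0.5) = (0.1559)^(-0.5) = 2.53.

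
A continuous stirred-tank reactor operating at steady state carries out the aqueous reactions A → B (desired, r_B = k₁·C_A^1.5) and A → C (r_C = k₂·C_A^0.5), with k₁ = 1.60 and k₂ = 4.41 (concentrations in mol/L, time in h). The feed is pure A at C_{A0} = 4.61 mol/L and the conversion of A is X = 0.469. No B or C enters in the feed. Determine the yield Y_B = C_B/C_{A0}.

0.221

Exit C_A = C_{A0}(1−X) = 4.61×0.531 = 2.448 mol/L.
Rates in a CSTR are evaluated at the outlet concentration: r_B = 1.60×2.448^1.5 = 6.128, r_C = 4.41×2.448^0.5 = 6.900.
Fraction of consumed A going to B: r_B/(r_B+r_C) = 0.4704.
C_B = 0.4704·C_{A0}·X = 0.4704×4.61×0.469 = 1.02 mol/L; Y_B = C_B/C_{A0} = 0.221.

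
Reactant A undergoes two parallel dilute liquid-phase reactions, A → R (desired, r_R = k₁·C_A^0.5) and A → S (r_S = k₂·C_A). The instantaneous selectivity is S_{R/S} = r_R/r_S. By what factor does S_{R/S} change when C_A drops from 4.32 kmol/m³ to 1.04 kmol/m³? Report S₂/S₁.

S_{R/S} = (k₁/k₂)·C_A^-0.5, so S₂/S₁ = (C_{A,2}/C_{A,1})^-0.5.
= (1.04/4.32)^(-0.5) = (0.2407)^(-0.5) = 2.04.

2.04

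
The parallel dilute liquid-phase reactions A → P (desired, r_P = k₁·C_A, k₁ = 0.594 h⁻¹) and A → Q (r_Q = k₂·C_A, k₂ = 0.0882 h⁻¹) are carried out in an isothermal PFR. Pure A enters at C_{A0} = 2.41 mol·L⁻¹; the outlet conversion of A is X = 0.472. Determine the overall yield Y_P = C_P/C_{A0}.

0.411

C_A = C_{A0}(1−X) = 1.272 mol·L⁻¹.
Both paths are first order in A, so the instantaneous fraction to P is constant: dC_P/d(−C_A) = k₁/(k₁+k₂) = 0.8707.
C_P = 0.8707·(C_{A0}−C_A) = 0.8707×1.138 = 0.990 mol·L⁻¹.
Y_P = C_P/C_{A0} = 0.9905/2.41 = 0.411.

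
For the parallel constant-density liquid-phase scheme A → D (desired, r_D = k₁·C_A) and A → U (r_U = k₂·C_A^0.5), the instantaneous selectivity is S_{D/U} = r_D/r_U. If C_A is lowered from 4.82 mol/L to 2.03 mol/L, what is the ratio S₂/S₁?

0.649

S_{D/U} = (k₁/k₂)·C_A^0.5, so S₂/S₁ = (C_{A,2}/C_{A,1})^0.5.
= (2.03/4.82)^0.5 = (0.4212)^0.5 = 0.649.
Selectivity toward D falls as C_A falls — high-concentration operation is favoured.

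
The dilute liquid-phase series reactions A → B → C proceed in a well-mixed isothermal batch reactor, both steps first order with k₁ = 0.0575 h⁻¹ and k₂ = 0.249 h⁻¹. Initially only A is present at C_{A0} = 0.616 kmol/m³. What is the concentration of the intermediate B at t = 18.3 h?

For first-order series with pure A initially, C_B(t) = k₁C_{A0}/(k₂−k₁)·(e^(−k₁t) − e^(−k₂t)).
e^(−k₁t) = e^(−0.0575×18.3) = e^(−1.052) = 0.3492; e^(−k₂t) = e^(−4.557) = 0.01050.
C_B = 0.0575×0.616/(0.249−0.0575) × (0.3492−0.01050) = 0.1850×0.3387 = 0.06264 kmol/m³.

0.0626 kmol/m³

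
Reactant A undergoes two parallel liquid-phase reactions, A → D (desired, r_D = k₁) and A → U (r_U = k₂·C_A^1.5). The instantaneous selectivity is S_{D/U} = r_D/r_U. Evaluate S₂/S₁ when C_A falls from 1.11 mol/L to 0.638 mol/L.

S_{D/U} = (k₁/k₂)·C_A^-1.5, so S₂/S₁ = (C_{A,2}/C_{A,1})^-1.5.
= (0.638/1.11)^(-1.5) = (0.5748)^(-1.5) = 2.29.
Selectivity toward D rises as C_A falls — low-concentration operation is favoured.

2.29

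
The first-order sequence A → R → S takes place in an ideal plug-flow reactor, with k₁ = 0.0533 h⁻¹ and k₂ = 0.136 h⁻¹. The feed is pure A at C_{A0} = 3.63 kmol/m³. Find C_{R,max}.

At the optimum, C_{R,max}/C_{A0} = (k₁/k₂)^[k₂/(k₂−k₁)].
= (0.0533/0.136)^(0.136/(0.136−0.0533)) = (0.3919)^(1.644) = 0.2143.
C_{R,max} = 0.2143×3.63 = 0.778 kmol/m³.

0.778 kmol/m³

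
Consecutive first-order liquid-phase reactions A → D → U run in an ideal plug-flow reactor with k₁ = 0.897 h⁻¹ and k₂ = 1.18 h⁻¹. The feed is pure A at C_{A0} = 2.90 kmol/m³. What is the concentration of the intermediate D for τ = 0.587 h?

0.831 kmol/m³

Solving the coupled first-order balances gives C_D(τ) = [k₁/(k₂−k₁)]·C_{A0}·(e^(−k₁τ) − e^(−k₂τ)).
e^(−k₁τ) = e^(−0.897×0.587) = e^(−0.5265) = 0.5906; e^(−k₂τ) = e^(−0.6927) = 0.5002.
C_D = 0.897×2.90/(1.18−0.897) × (0.5906−0.5002) = 9.192×0.09040 = 0.8310 kmol/m³.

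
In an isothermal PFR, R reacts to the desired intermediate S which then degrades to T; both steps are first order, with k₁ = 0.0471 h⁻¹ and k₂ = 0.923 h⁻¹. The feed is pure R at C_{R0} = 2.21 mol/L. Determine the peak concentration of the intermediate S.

0.0961 mol/L

At the optimum, C_{S,max}/C_{R0} = (k₁/k₂)^[k₂/(k₂−k₁)].
= (0.0471/0.923)^(0.923/(0.923−0.0471)) = (0.05103)^(1.054) = 0.04348.
C_{S,max} = 0.04348×2.21 = 0.0961 mol/L.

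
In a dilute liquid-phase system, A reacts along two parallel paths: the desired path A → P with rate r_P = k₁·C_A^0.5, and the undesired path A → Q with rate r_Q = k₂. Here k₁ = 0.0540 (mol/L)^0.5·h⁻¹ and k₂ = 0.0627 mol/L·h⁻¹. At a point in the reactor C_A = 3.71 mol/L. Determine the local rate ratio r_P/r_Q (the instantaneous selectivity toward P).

1.66

S_{P/Q} = r_P/r_Q = (k₁·C_A^0.5)/(k₂) = (k₁/k₂)·C_A^0.5.
= (0.0540×3.710^0.5) / (0.0627) = 0.1040/0.06270 = 1.66.
Since the desired path is higher order in A, keeping C_A high (PFR or concentrated feed) favours P.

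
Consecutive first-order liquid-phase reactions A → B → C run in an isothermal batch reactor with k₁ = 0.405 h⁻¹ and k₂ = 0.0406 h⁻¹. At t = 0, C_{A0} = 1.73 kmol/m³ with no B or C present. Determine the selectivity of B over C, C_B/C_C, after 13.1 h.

1.86

The intermediate concentration in a first-order A→B→C sequence is C_B = k₁C_{A0}(e^(−k₁t) − e^(−k₂t))/(k₂−k₁).
e^(−k₁t) = e^(−0.405×13.1) = e^(−5.306) = 0.004964; e^(−k₂t) = e^(−0.5319) = 0.5875.
C_B = 0.405×1.73/(0.0406−0.405) × (0.004964−0.5875) = (-1.923)×(-0.5825) = 1.120 kmol/m³.
C_A = C_{A0}e^(−k₁t) = 0.008588 kmol/m³, so C_C = C_{A0}−C_A−C_B = 0.6013 kmol/m³; C_B/C_C = 1.86.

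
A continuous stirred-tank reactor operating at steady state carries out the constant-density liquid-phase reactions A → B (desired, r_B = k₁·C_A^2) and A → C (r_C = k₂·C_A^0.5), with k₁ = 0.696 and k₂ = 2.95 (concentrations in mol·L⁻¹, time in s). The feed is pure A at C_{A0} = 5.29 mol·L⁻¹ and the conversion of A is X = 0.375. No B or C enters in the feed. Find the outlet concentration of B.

Exit C_A = C_{A0}(1−X) = 5.29×0.625 = 3.306 mol·L⁻¹.
A CSTR operates uniformly at the exit composition, giving r_B = 7.608 and r_C = 5.364 (each k·C_A^n at C_A = 3.306).
Fraction of consumed A going to B: r_B/(r_B+r_C) = 0.5865.
C_B = 0.5865·C_{A0}·X = 0.5865×5.29×0.375 = 1.16 mol·L⁻¹.

1.16 mol·L⁻¹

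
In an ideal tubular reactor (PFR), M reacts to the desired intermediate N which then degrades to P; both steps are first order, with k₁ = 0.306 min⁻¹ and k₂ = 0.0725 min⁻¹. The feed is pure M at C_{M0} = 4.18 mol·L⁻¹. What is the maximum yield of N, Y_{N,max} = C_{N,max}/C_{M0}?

Evaluating C_N at τ_opt = ln(k₂/k₁)/(k₂−k₁) gives C_{N,max}/C_{M0} = (k₁/k₂)^[k₂/(k₂−k₁)].
= (0.306/0.0725)^(0.0725/(0.0725−0.306)) = (4.221)^(-0.3105) = 0.6395.

0.639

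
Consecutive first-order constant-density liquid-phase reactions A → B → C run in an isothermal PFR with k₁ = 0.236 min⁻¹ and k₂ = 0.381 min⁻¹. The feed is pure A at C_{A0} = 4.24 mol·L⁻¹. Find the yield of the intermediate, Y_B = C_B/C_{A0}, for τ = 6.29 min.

For first-order series with pure A initially, C_B(τ) = k₁C_{A0}/(k₂−k₁)·(e^(−k₁τ) − e^(−k₂τ)).
e^(−k₁τ) = e^(−0.236×6.29) = e^(−1.484) = 0.2266; e^(−k₂τ) = e^(−2.396) = 0.09104.
C_B = 0.236×4.24/(0.381−0.236) × (0.2266−0.09104) = 6.901×0.1356 = 0.9357 mol·L⁻¹.
Y_B = C_B/C_{A0} = 0.9357/4.24 = 0.221.

0.221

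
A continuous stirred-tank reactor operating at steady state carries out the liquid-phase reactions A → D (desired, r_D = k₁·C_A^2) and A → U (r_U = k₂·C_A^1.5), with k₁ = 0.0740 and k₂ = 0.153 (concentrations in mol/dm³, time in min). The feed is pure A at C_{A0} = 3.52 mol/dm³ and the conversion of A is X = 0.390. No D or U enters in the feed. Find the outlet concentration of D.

0.569 mol/dm³

Exit C_A = C_{A0}(1−X) = 3.52×0.610 = 2.147 mol/dm³.
A CSTR operates uniformly at the exit composition, giving r_D = 0.3412 and r_U = 0.4814 (each k·C_A^n at C_A = 2.147).
Fraction of consumed A going to D: r_D/(r_D+r_U) = 0.4148.
C_D = 0.4148·C_{A0}·X = 0.4148×3.52×0.390 = 0.569 mol/dm³.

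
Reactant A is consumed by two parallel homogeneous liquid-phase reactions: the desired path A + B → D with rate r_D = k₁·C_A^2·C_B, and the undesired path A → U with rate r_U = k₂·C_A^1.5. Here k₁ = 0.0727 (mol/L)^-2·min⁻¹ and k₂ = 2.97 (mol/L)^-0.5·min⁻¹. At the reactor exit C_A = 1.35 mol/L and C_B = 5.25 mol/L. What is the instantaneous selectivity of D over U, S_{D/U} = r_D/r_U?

S_{D/U} = r_D/r_U = (k₁·C_A^2·C_B)/(k₂·C_A^1.5) = (k₁/k₂)·C_A^0.5·C_B.
= (0.0727×1.350^2×5.250) / (2.97×1.350^1.5) = 0.6956/4.659 = 0.149.
Since the desired path is higher order in A, keeping C_A high (PFR or concentrated feed) favours D.

0.149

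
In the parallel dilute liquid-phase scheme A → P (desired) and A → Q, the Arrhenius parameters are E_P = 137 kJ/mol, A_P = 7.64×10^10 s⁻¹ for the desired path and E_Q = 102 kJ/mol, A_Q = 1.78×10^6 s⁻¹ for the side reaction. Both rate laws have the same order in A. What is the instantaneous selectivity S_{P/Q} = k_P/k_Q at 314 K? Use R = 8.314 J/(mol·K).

With equal orders, S_{P/Q} = k_P/k_Q = (A_P/A_Q)·exp[(E_Q−E_P)/(RT)].
(E_Q−E_P)/(RT) = (102−137)×10³/(8.314×314) = -35000/2611 = -13.41.
k_P/k_Q = (7.64×10^10/1.78×10^6)·exp(-13.41) = 42921 × 1.505×10^-6 = 0.0646.

0.0646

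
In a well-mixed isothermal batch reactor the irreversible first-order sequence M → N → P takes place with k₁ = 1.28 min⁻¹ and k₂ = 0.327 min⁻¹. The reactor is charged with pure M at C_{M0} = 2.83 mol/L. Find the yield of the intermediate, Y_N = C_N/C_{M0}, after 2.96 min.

The intermediate concentration in a first-order A→B→C sequence is C_N = k₁C_{M0}(e^(−k₁t) − e^(−k₂t))/(k₂−k₁).
e^(−k₁t) = e^(−1.28×2.96) = e^(−3.789) = 0.02262; e^(−k₂t) = e^(−0.9679) = 0.3799.
C_N = 1.28×2.83/(0.327−1.28) × (0.02262−0.3799) = (-3.801)×(-0.3572) = 1.358 mol/L.
Y_N = C_N/C_{M0} = 1.358/2.83 = 0.480.

0.480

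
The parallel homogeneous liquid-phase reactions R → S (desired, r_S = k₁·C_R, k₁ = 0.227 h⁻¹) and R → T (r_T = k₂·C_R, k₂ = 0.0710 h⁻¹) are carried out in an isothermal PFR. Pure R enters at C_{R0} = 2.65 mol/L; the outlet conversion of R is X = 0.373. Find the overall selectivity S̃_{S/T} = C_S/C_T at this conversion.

3.20

C_R = C_{R0}(1−X) = 1.662 mol/L.
Both paths are first order in R, so the instantaneous fraction to S is constant: dC_S/d(−C_R) = k₁/(k₁+k₂) = 0.7617.
C_S = 0.7617·(C_{R0}−C_R) = 0.7617×0.9885 = 0.753 mol/L.
C_T = (C_{R0}−C_R)−C_S = 0.2355 mol/L; S̃_{S/T} = 0.7529/0.2355 = 3.20.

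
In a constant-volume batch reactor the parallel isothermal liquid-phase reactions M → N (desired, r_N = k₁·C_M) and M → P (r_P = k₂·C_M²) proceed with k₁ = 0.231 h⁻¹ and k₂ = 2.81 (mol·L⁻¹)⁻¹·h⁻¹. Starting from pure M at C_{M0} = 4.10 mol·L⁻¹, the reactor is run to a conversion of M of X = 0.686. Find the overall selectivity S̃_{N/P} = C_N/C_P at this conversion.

0.0337

C_M = C_{M0}(1−X) = 1.287 mol·L⁻¹.
Along a PFR/batch, dC_N/dC_M = −r_N/(r_N+r_P) = −k₁/(k₁+k₂·C_M).
Integrating from C_{M0} to C_M: C_N = (0.231/2.81)·ln[(0.231+2.81·4.10)/(0.231+2.81·1.29)] = 0.08221·ln(11.75/3.849) = 0.09177 mol·L⁻¹.
C_P = (C_{M0}−C_M)−C_N = 2.721 mol·L⁻¹; S̃_{N/P} = 0.09177/2.721 = 0.0337.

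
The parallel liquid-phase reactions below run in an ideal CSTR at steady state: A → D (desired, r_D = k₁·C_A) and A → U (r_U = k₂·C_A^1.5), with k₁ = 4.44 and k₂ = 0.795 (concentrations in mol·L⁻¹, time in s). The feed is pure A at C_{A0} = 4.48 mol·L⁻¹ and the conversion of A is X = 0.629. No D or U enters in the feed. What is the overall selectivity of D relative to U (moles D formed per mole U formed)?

Exit C_A = C_{A0}(1−X) = 4.48×0.371 = 1.662 mol·L⁻¹.
In a CSTR the entire volume is at exit conditions, so r_D = 4.44×1.662 = 7.380 and r_U = 0.795×1.662^1.5 = 1.704.
Overall selectivity = C_D/C_U = r_Dτ/(r_Uτ) = r_D/r_U = 4.33.

4.33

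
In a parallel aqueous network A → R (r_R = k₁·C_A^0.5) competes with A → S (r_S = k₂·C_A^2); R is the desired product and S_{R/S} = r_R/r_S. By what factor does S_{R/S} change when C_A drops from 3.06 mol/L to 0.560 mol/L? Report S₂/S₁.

12.8

S_{R/S} = (k₁/k₂)·C_A^-1.5, so S₂/S₁ = (C_{A,2}/C_{A,1})^-1.5.
= (0.560/3.06)^(-1.5) = (0.1830)^(-1.5) = 12.8.
Selectivity toward R rises as C_A falls — low-concentration operation is favoured.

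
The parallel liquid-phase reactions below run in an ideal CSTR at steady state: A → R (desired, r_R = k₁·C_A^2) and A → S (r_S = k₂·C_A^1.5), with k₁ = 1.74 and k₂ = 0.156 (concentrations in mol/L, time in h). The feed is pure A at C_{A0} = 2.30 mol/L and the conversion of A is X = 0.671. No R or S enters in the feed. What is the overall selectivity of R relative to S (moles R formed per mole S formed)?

Exit C_A = C_{A0}(1−X) = 2.30×0.329 = 0.7567 mol/L.
Rates in a CSTR are evaluated at the outlet concentration: r_R = 1.74×0.7567^2 = 0.9963, r_S = 0.156×0.7567^1.5 = 0.1027.
Overall selectivity = C_R/C_S = r_Rτ/(r_Sτ) = r_R/r_S = 9.70.

9.70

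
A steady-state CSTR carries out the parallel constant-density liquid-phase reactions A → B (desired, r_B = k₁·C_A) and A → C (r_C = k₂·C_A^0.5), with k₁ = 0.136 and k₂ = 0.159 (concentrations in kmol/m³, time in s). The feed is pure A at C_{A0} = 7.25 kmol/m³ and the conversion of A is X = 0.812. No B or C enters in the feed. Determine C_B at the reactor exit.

Exit C_A = C_{A0}(1−X) = 7.25×0.188 = 1.363 kmol/m³.
A CSTR operates uniformly at the exit composition, giving r_B = 0.1854 and r_C = 0.1856 (each k·C_A^n at C_A = 1.363).
Fraction of consumed A going to B: r_B/(r_B+r_C) = 0.4996.
C_B = 0.4996·C_{A0}·X = 0.4996×7.25×0.812 = 2.94 kmol/m³.

2.94 kmol/m³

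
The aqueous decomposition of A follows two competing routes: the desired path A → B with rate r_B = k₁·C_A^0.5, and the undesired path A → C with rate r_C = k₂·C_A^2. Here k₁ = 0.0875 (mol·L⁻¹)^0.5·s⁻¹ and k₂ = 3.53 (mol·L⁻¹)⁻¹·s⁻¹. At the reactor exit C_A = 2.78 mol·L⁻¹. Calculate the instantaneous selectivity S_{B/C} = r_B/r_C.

0.00535

S_{B/C} = r_B/r_C = (k₁·C_A^0.5)/(k₂·C_A^2) = (k₁/k₂)·C_A^-1.5.
= (0.0875×2.780^0.5) / (3.53×2.780^2) = 0.1459/27.28 = 0.00535.
The undesired path is higher order in A, so low C_A (CSTR or dilute feed) favours B.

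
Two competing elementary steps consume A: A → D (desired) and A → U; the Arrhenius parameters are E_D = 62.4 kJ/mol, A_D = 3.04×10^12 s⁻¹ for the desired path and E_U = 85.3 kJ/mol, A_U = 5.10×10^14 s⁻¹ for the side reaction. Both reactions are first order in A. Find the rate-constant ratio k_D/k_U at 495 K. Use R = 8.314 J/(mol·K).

1.56

Since both paths have the same order in A, the concentration cancels and S_{D/U} = k_D/k_U = (A_D/A_U)·exp[(E_U−E_D)/(RT)].
(E_U−E_D)/(RT) = (85.3−62.4)×10³/(8.314×495) = 22900/4115 = 5.564.
k_D/k_U = (3.04×10^12/5.10×10^14)·exp(5.564) = 0.005961 × 261.0 = 1.56.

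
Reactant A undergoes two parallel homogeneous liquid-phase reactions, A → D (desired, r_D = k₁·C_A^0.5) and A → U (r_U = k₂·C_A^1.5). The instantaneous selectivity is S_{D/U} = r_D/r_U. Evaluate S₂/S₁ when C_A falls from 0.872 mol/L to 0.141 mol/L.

S_{D/U} = (k₁/k₂)·C_A⁻¹, so S₂/S₁ = (C_{A,2}/C_{A,1})⁻¹.
= 0.872/0.141 = 6.18.

6.18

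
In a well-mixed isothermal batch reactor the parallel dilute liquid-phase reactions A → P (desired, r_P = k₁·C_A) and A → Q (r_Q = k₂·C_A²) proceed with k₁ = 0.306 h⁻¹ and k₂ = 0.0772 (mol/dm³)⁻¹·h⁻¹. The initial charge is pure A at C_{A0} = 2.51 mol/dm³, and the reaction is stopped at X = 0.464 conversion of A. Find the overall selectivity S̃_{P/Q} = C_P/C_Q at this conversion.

2.08

C_A = C_{A0}(1−X) = 1.345 mol/dm³.
Along a PFR/batch, dC_P/dC_A = −r_P/(r_P+r_Q) = −k₁/(k₁+k₂·C_A).
Integrating from C_{A0} to C_A: C_P = (0.306/0.0772)·ln[(0.306+0.0772·2.51)/(0.306+0.0772·1.35)] = 3.964·ln(0.4998/0.4099) = 0.7861 mol/dm³.
C_Q = (C_{A0}−C_A)−C_P = 0.3785 mol/dm³; S̃_{P/Q} = 0.7861/0.3785 = 2.08.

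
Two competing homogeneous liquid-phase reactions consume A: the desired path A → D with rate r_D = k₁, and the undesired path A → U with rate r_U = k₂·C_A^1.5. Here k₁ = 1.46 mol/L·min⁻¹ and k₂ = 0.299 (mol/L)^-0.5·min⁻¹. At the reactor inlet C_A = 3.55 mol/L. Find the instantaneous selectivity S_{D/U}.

0.730

S_{D/U} = r_D/r_U = (k₁)/(k₂·C_A^1.5) = (k₁/k₂)·C_A^-1.5.
= (1.46) / (0.299×3.550^1.5) = 1.460/2.000 = 0.730.
The undesired path is higher order in A, so low C_A (CSTR or dilute feed) favours D.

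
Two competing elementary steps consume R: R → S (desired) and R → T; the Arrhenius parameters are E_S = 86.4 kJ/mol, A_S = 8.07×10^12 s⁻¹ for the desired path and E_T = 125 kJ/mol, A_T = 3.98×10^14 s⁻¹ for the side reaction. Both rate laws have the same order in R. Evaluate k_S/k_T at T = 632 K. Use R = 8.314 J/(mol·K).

k_S/k_T = (A_S/A_T)·exp[−(E_S−E_T)/(RT)] = (A_S/A_T)·exp[(E_T−E_S)/(RT)].
(E_T−E_S)/(RT) = (125−86.4)×10³/(8.314×632) = 38600/5254 = 7.346.
k_S/k_T = (8.07×10^12/3.98×10^14)·exp(7.346) = 0.02028 × 1550 = 31.4.

31.4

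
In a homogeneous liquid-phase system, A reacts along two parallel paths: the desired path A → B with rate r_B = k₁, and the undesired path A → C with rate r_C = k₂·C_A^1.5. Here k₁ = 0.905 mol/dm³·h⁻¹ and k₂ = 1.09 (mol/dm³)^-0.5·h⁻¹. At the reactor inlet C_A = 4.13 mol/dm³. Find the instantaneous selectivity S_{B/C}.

S_{B/C} = r_B/r_C = (k₁)/(k₂·C_A^1.5) = (k₁/k₂)·C_A^-1.5.
= (0.905) / (1.09×4.130^1.5) = 0.9050/9.149 = 0.0989.
The undesired path is higher order in A, so low C_A (CSTR or dilute feed) favours B.

0.0989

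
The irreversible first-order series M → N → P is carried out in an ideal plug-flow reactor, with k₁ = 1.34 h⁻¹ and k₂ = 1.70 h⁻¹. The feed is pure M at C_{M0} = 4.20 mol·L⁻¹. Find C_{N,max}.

At the optimum, C_{N,max}/C_{M0} = (k₁/k₂)^[k₂/(k₂−k₁)].
= (1.34/1.70)^(1.70/(1.70−1.34)) = (0.7882)^(4.722) = 0.3251.
C_{N,max} = 0.3251×4.20 = 1.37 mol·L⁻¹.

1.37 mol·L⁻¹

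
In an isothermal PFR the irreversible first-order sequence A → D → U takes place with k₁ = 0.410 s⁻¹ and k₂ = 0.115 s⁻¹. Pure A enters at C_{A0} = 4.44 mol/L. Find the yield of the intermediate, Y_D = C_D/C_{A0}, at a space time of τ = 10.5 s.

0.397

Solving the coupled first-order balances gives C_D(τ) = [k₁/(k₂−k₁)]·C_{A0}·(e^(−k₁τ) − e^(−k₂τ)).
e^(−k₁τ) = e^(−0.410×10.5) = e^(−4.305) = 0.01350; e^(−k₂τ) = e^(−1.208) = 0.2989.
C_D = 0.410×4.44/(0.115−0.410) × (0.01350−0.2989) = (-6.171)×(-0.2854) = 1.761 mol/L.
Y_D = C_D/C_{A0} = 1.761/4.44 = 0.397.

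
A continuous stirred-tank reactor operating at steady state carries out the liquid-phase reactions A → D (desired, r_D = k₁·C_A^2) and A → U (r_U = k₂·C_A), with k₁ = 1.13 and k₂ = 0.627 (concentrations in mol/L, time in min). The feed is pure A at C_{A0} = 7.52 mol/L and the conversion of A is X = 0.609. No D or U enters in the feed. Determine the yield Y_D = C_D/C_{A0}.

0.512

Exit C_A = C_{A0}(1−X) = 7.52×0.391 = 2.940 mol/L.
A CSTR operates uniformly at the exit composition, giving r_D = 9.769 and r_U = 1.844 (each k·C_A^n at C_A = 2.940).
Fraction of consumed A going to D: r_D/(r_D+r_U) = 0.8412.
C_D = 0.8412·C_{A0}·X = 0.8412×7.52×0.609 = 3.85 mol/L; Y_D = C_D/C_{A0} = 0.512.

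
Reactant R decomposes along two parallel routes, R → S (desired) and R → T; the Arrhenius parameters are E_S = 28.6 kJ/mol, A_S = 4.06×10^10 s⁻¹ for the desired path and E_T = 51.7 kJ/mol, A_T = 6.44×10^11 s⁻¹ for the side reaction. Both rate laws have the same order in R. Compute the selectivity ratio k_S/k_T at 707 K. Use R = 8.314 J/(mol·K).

With equal orders, S_{S/T} = k_S/k_T = (A_S/A_T)·exp[(E_T−E_S)/(RT)].
(E_T−E_S)/(RT) = (51.7−28.6)×10³/(8.314×707) = 23100/5878 = 3.930.
k_S/k_T = (4.06×10^10/6.44×10^11)·exp(3.930) = 0.06304 × 50.90 = 3.21.
Since E_S < E_T, lowering the temperature improves selectivity toward S.

3.21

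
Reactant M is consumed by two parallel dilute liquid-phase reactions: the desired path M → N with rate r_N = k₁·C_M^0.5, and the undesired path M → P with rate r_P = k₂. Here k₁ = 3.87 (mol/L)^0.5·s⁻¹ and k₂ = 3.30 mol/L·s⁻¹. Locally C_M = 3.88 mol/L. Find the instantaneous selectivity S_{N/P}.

2.31

S_{N/P} = r_N/r_P = (k₁·C_M^0.5)/(k₂) = (k₁/k₂)·C_M^0.5.
= (3.87×3.880^0.5) / (3.30) = 7.623/3.300 = 2.31.
Since the desired path is higher order in M, keeping C_M high (PFR or concentrated feed) favours N.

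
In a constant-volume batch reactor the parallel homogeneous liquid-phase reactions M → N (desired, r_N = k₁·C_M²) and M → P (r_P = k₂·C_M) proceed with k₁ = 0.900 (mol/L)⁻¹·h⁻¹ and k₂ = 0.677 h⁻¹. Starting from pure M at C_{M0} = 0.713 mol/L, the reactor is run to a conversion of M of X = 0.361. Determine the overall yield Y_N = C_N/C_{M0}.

0.157

C_M = C_{M0}(1−X) = 0.4556 mol/L.
Along a PFR/batch, dC_P/dC_M = −r_P/(r_N+r_P) = −k₂/(k₂+k₁·C_M).
Integrating from C_{M0} to C_M: C_P = (0.677/0.900)·ln[(0.677+0.900·0.713)/(0.677+0.900·0.456)] = 0.7522·ln(1.319/1.087) = 0.1453 mol/L.
Then C_N = (C_{M0}−C_M) − C_P = 0.2574 − 0.1453 = 0.1121 mol/L.
Y_N = C_N/C_{M0} = 0.1121/0.713 = 0.157.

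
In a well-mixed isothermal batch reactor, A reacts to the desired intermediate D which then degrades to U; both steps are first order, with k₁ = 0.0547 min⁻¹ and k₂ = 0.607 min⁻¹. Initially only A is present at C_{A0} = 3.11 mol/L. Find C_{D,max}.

0.221 mol/L

For a first-order series the maximum intermediate yield is C_{D,max}/C_{A0} = (k₁/k₂)^[k₂/(k₂−k₁)].
= (0.0547/0.607)^(0.607/(0.607−0.0547)) = (0.09012)^(1.099) = 0.07100.
C_{D,max} = 0.07100×3.11 = 0.221 mol/L.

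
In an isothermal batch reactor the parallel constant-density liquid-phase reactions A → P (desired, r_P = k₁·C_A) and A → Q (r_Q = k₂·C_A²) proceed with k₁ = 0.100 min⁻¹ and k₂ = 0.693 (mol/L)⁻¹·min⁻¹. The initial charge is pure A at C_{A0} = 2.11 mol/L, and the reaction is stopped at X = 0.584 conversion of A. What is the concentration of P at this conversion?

C_A = C_{A0}(1−X) = 0.8778 mol/L.
Along a PFR/batch, dC_P/dC_A = −r_P/(r_P+r_Q) = −k₁/(k₁+k₂·C_A).
Integrating from C_{A0} to C_A: C_P = (0.100/0.693)·ln[(0.100+0.693·2.11)/(0.100+0.693·0.878)] = 0.1443·ln(1.562/0.7083) = 0.1141 mol/L.

0.114 mol/L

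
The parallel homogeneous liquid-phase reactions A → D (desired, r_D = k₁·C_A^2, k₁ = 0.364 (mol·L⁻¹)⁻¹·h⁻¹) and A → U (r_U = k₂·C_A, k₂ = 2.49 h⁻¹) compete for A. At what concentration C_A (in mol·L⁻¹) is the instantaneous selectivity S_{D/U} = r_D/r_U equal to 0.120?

0.821 mol·L⁻¹

S_{D/U} = (k₁/k₂)·C_A ⇒ C_A = S·k₂/k₁.
= 0.120×2.49/0.364 = 0.821 mol·L⁻¹.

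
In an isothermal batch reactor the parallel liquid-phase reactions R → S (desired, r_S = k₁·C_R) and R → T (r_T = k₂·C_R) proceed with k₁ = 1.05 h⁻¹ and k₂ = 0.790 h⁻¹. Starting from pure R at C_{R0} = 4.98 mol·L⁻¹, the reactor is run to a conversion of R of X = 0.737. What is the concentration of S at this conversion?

C_R = C_{R0}(1−X) = 1.310 mol·L⁻¹.
Both paths are first order in R, so the instantaneous fraction to S is constant: dC_S/d(−C_R) = k₁/(k₁+k₂) = 0.5707.
C_S = 0.5707·(C_{R0}−C_R) = 0.5707×3.670 = 2.09 mol·L⁻¹.

2.09 mol·L⁻¹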